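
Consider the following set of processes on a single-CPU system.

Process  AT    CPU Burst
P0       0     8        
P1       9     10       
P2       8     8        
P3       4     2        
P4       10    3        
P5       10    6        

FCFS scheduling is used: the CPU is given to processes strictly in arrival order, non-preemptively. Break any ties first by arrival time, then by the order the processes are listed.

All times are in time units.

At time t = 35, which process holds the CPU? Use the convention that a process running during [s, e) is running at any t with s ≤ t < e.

P5

Schedule: | P0 0-8 | P3 8-10 | P2 10-18 | P1 18-28 | P4 28-31 | P5 31-37 |
Completion: P0=8  P1=28  P2=18  P3=10  P4=31  P5=37
Turnaround (C−A): P0=8  P1=19  P2=10  P3=6  P4=21  P5=27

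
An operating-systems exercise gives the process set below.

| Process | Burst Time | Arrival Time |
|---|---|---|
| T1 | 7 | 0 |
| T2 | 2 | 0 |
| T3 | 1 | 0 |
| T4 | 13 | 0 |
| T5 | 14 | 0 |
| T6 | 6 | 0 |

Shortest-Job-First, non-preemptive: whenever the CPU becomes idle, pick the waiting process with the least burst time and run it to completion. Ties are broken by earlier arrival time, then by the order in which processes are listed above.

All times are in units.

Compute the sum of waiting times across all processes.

Timeline: | T3 0-1 | T2 1-3 | T6 3-9 | T1 9-16 | T4 16-29 | T5 29-43 |
Completion: T1=16  T2=3  T3=1  T4=29  T5=43  T6=9
Turnaround (C−A): T1=16  T2=3  T3=1  T4=29  T5=43  T6=9
Waiting = turnaround − burst: T1=9, T2=1, T3=0, T4=16, T5=29, T6=3
Total waiting = 9 + 1 + 0 + 16 + 29 + 3 = 58

58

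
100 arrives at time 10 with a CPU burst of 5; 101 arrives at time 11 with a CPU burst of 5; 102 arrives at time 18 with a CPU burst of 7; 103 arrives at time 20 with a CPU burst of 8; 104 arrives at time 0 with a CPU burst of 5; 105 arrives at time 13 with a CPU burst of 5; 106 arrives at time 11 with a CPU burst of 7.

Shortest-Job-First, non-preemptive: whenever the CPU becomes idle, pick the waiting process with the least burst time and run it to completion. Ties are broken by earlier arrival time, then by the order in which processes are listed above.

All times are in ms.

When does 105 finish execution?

25

Schedule: | 104 0-5 | idle 5-10 | 100 10-15 | 101 15-20 | 105 20-25 | 106 25-32 | 102 32-39 | 103 39-47 |
Completion: 100=15  101=20  102=39  103=47  104=5  105=25  106=32
Turnaround (C−A): 100=5  101=9  102=21  103=27  104=5  105=12  106=21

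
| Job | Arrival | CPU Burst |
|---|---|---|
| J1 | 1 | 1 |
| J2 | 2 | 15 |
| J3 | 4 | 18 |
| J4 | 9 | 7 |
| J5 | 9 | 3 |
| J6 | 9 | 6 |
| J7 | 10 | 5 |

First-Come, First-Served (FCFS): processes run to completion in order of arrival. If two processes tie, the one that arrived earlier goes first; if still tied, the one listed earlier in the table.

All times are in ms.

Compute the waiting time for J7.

41

Schedule: | idle 0-1 | J1 1-2 | J2 2-17 | J3 17-35 | J4 35-42 | J5 42-45 | J6 45-51 | J7 51-56 |
Completion: J1=2  J2=17  J3=35  J4=42  J5=45  J6=51  J7=56
Waiting(J7) = turnaround − burst = 46 − 5 = 41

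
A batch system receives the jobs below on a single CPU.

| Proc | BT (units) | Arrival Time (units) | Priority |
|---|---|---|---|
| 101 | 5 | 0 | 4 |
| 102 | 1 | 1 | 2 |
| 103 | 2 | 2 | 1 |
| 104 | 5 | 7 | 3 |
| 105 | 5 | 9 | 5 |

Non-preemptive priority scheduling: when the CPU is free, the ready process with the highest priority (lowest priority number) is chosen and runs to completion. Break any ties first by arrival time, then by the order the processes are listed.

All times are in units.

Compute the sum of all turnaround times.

32

Gantt: | 101 0-5 | 103 5-7 | 102 7-8 | 104 8-13 | 105 13-18 |
Completion: 101=5  102=8  103=7  104=13  105=18
Turnaround (C−A): 101=5  102=7  103=5  104=6  105=9
Turnaround = completion − arrival: 101=5, 102=7, 103=5, 104=6, 105=9
Total turnaround = 5 + 7 + 5 + 6 + 9 = 32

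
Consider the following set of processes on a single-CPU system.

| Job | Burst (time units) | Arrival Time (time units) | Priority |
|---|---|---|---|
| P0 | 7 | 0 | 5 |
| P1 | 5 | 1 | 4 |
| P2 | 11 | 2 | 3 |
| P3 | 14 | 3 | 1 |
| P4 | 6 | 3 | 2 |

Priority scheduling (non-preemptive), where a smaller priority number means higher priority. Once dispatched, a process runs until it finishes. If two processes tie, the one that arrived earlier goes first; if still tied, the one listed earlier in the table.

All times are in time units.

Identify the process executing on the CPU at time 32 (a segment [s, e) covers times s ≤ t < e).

Timeline: | P0 0-7 | P3 7-21 | P4 21-27 | P2 27-38 | P1 38-43 |
Completion: P0=7  P1=43  P2=38  P3=21  P4=27

P2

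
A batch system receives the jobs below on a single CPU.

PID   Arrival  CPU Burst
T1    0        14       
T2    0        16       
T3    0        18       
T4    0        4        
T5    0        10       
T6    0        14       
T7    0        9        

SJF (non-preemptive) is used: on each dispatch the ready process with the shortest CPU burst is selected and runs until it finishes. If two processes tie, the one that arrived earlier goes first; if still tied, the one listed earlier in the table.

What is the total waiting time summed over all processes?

Gantt: | T4 0-4 | T7 4-13 | T5 13-23 | T1 23-37 | T6 37-51 | T2 51-67 | T3 67-85 |
Completion: T1=37  T2=67  T3=85  T4=4  T5=23  T6=51  T7=13
Waiting = turnaround − burst: T1=23, T2=51, T3=67, T4=0, T5=13, T6=37, T7=4
Total waiting = 23 + 51 + 67 + 0 + 13 + 37 + 4 = 195

195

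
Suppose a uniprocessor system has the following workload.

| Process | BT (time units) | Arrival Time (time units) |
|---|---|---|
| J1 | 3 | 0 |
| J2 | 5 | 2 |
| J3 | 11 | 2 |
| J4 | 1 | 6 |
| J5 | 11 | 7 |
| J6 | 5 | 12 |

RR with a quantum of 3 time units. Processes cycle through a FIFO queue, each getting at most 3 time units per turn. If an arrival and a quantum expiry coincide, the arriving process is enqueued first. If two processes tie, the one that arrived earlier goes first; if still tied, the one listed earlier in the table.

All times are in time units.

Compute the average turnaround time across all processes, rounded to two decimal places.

Schedule: | J1 0-3 | J2 3-6 | J3 6-9 | J4 9-10 | J2 10-12 | J5 12-15 | J3 15-18 | J6 18-21 | J5 21-24 | J3 24-27 | J6 27-29 | J5 29-32 | J3 32-34 | J5 34-36 |
Completion: J1=3  J2=12  J3=34  J4=10  J5=36  J6=29
Turnaround (C−A): J1=3  J2=10  J3=32  J4=4  J5=29  J6=17
Turnaround times: J1=3, J2=10, J3=32, J4=4, J5=29, J6=17
Average turnaround = (3+10+32+4+29+17) / 6 = 95/6 = 15.83

15.83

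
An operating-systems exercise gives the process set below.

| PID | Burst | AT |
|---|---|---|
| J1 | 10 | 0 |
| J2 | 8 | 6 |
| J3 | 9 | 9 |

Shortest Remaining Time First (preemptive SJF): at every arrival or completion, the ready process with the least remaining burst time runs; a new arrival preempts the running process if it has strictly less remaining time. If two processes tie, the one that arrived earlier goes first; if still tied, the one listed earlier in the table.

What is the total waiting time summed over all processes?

13

Gantt: | J1 0-10 | J2 10-18 | J3 18-27 |
Completion: J1=10  J2=18  J3=27
Turnaround (C−A): J1=10  J2=12  J3=18
Waiting = turnaround − burst: J1=0, J2=4, J3=9
Total waiting = 0 + 4 + 9 = 13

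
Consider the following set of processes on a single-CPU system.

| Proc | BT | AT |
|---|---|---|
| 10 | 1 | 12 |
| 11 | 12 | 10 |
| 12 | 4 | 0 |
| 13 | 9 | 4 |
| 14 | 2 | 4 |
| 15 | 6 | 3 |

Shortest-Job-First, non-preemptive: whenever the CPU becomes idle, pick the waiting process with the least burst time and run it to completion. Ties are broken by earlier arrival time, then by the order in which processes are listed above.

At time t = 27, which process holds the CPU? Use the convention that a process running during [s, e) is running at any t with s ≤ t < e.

11

Gantt: | 12 0-4 | 14 4-6 | 15 6-12 | 10 12-13 | 13 13-22 | 11 22-34 |
Completion: 10=13  11=34  12=4  13=22  14=6  15=12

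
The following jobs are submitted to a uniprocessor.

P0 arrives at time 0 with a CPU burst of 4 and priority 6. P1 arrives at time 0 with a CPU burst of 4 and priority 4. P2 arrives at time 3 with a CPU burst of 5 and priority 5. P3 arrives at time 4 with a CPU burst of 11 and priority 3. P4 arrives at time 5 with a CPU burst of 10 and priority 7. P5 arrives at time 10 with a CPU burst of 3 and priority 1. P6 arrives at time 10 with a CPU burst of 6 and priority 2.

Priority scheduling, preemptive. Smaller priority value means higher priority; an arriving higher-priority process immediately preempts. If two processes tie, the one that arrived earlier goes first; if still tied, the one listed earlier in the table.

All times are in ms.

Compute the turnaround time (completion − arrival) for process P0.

Schedule: | P1 0-4 | P3 4-10 | P5 10-13 | P6 13-19 | P3 19-24 | P2 24-29 | P0 29-33 | P4 33-43 |
Completion: P0=33  P1=4  P2=29  P3=24  P4=43  P5=13  P6=19
Turnaround(P0) = completion − arrival = 33 − 0 = 33

33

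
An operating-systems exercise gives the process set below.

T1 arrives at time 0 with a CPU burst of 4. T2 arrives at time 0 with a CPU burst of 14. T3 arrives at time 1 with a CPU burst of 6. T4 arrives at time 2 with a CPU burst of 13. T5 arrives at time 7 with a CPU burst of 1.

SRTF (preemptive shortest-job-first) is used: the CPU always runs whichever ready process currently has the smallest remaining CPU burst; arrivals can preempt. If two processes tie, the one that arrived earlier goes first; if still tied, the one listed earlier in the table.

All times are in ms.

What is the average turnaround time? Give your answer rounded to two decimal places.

Gantt: | T1 0-4 | T3 4-7 | T5 7-8 | T3 8-11 | T4 11-24 | T2 24-38 |
Completion: T1=4  T2=38  T3=11  T4=24  T5=8
Turnaround (C−A): T1=4  T2=38  T3=10  T4=22  T5=1
Turnaround times: T1=4, T2=38, T3=10, T4=22, T5=1
Average turnaround = (4+38+10+22+1) / 5 = 75/5 = 15.00

15.00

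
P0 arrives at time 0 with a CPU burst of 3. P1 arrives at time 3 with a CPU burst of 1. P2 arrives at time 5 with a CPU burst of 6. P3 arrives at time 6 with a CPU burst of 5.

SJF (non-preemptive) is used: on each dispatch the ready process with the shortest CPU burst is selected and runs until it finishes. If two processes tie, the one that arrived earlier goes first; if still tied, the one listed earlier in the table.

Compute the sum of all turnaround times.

Gantt: | P0 0-3 | P1 3-4 | idle 4-5 | P2 5-11 | P3 11-16 |
Completion: P0=3  P1=4  P2=11  P3=16
Turnaround = completion − arrival: P0=3, P1=1, P2=6, P3=10
Total turnaround = 3 + 1 + 6 + 10 = 20

20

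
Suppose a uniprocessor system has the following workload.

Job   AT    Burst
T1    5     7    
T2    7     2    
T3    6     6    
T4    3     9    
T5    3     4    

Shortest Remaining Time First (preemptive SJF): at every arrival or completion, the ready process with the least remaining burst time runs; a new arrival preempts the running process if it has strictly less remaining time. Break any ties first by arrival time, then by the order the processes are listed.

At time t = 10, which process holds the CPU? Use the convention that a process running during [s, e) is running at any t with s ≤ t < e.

T3

Gantt: | idle 0-3 | T5 3-7 | T2 7-9 | T3 9-15 | T1 15-22 | T4 22-31 |
Completion: T1=22  T2=9  T3=15  T4=31  T5=7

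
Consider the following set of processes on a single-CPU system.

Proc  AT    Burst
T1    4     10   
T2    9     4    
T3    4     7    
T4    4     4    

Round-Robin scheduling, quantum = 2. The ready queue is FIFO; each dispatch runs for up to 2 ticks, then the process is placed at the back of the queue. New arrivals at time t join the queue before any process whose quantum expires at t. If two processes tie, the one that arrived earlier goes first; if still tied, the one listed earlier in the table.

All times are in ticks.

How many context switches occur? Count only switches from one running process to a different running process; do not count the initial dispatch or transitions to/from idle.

12

Schedule: | idle 0-4 | T1 4-6 | T3 6-8 | T4 8-10 | T1 10-12 | T3 12-14 | T2 14-16 | T4 16-18 | T1 18-20 | T3 20-22 | T2 22-24 | T1 24-26 | T3 26-27 | T1 27-29 |
Completion: T1=29  T2=24  T3=27  T4=18
Turnaround (C−A): T1=25  T2=15  T3=23  T4=14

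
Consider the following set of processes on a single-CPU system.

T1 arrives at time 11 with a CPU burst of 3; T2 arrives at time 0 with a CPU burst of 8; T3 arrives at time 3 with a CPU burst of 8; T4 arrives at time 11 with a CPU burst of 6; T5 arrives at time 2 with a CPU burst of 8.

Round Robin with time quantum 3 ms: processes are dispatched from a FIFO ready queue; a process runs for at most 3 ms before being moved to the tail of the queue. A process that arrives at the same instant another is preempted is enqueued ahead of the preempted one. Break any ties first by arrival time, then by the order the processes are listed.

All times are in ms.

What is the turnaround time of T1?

10

Timeline: | T2 0-3 | T5 3-6 | T3 6-9 | T2 9-12 | T5 12-15 | T3 15-18 | T1 18-21 | T4 21-24 | T2 24-26 | T5 26-28 | T3 28-30 | T4 30-33 |
Completion: T1=21  T2=26  T3=30  T4=33  T5=28
Turnaround (C−A): T1=10  T2=26  T3=27  T4=22  T5=26
Turnaround(T1) = completion − arrival = 21 − 11 = 10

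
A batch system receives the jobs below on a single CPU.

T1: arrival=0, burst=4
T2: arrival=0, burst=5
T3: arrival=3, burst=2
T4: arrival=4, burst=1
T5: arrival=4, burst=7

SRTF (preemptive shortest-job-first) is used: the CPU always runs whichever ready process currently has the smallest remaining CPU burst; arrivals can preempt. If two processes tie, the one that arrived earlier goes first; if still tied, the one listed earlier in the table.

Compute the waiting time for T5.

8

Gantt: | T1 0-4 | T4 4-5 | T3 5-7 | T2 7-12 | T5 12-19 |
Completion: T1=4  T2=12  T3=7  T4=5  T5=19
Turnaround (C−A): T1=4  T2=12  T3=4  T4=1  T5=15
Waiting(T5) = turnaround − burst = 15 − 7 = 8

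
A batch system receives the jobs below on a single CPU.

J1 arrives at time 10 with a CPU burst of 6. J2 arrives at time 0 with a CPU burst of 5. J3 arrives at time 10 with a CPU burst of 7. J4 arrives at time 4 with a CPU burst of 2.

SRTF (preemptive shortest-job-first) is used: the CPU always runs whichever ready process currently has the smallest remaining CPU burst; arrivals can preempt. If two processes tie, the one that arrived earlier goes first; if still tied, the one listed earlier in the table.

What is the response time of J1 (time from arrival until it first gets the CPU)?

Gantt: | J2 0-5 | J4 5-7 | idle 7-10 | J1 10-16 | J3 16-23 |
Completion: J1=16  J2=5  J3=23  J4=7
Response(J1) = first start − arrival = 10 − 10 = 0

0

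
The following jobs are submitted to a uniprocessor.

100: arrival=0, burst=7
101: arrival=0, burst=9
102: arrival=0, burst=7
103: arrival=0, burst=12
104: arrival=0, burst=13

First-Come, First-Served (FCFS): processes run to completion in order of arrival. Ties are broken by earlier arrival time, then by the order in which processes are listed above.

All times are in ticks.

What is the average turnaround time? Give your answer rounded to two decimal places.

Schedule: | 100 0-7 | 101 7-16 | 102 16-23 | 103 23-35 | 104 35-48 |
Completion: 100=7  101=16  102=23  103=35  104=48
Turnaround (C−A): 100=7  101=16  102=23  103=35  104=48
Turnaround times: 100=7, 101=16, 102=23, 103=35, 104=48
Average turnaround = (7+16+23+35+48) / 5 = 129/5 = 25.80

25.80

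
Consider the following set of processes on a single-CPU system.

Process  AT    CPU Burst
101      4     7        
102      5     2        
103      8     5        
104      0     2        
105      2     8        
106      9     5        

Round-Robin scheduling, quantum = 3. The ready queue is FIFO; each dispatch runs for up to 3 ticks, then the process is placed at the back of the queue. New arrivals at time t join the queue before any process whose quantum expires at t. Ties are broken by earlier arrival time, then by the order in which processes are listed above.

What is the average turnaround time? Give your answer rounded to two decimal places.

Gantt: | 104 0-2 | 105 2-5 | 101 5-8 | 102 8-10 | 105 10-13 | 103 13-16 | 101 16-19 | 106 19-22 | 105 22-24 | 103 24-26 | 101 26-27 | 106 27-29 |
Completion: 101=27  102=10  103=26  104=2  105=24  106=29
Turnaround times: 101=23, 102=5, 103=18, 104=2, 105=22, 106=20
Average turnaround = (23+5+18+2+22+20) / 6 = 90/6 = 15.00

15.00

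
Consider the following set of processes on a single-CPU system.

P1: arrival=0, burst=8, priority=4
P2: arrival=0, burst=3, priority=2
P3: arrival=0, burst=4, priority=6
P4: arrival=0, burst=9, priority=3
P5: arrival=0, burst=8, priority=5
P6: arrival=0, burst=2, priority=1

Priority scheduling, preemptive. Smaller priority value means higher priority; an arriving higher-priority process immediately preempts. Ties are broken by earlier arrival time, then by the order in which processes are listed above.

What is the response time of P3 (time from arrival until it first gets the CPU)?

Timeline: | P6 0-2 | P2 2-5 | P4 5-14 | P1 14-22 | P5 22-30 | P3 30-34 |
Completion: P1=22  P2=5  P3=34  P4=14  P5=30  P6=2
Response(P3) = first start − arrival = 30 − 0 = 30

30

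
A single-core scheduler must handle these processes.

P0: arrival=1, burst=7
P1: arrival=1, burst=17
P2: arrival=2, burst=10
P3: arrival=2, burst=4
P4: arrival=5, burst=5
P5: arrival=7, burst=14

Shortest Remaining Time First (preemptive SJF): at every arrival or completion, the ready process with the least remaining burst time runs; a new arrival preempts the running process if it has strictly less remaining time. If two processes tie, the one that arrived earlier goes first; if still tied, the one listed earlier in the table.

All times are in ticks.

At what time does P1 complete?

58

Timeline: | idle 0-1 | P0 1-2 | P3 2-6 | P4 6-11 | P0 11-17 | P2 17-27 | P5 27-41 | P1 41-58 |
Completion: P0=17  P1=58  P2=27  P3=6  P4=11  P5=41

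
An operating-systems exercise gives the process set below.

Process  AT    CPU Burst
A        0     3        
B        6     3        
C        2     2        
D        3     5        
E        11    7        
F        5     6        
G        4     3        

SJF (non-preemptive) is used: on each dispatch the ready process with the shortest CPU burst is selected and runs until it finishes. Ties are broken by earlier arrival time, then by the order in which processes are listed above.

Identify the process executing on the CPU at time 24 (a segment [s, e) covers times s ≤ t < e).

E

Schedule: | A 0-3 | C 3-5 | G 5-8 | B 8-11 | D 11-16 | F 16-22 | E 22-29 |
Completion: A=3  B=11  C=5  D=16  E=29  F=22  G=8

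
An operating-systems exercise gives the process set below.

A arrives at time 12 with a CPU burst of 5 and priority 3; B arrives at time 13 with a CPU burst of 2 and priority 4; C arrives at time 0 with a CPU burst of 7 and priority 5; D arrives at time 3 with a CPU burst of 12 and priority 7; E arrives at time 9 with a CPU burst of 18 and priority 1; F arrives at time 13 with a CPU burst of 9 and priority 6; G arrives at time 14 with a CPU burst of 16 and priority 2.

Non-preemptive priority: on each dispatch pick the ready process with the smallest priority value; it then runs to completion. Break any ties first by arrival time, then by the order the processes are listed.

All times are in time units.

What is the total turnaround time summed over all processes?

Gantt: | C 0-7 | D 7-19 | E 19-37 | G 37-53 | A 53-58 | B 58-60 | F 60-69 |
Completion: A=58  B=60  C=7  D=19  E=37  F=69  G=53
Turnaround = completion − arrival: A=46, B=47, C=7, D=16, E=28, F=56, G=39
Total turnaround = 46 + 47 + 7 + 16 + 28 + 56 + 39 = 239

239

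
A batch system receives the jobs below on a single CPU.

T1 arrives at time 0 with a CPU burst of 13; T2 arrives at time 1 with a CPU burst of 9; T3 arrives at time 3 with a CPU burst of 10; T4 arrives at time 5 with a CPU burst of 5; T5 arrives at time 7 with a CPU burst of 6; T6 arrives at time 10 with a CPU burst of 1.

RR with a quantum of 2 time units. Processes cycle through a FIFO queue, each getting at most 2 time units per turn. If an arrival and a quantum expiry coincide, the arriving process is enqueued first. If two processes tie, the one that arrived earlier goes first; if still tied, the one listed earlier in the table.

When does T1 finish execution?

44

Gantt: | T1 0-2 | T2 2-4 | T1 4-6 | T3 6-8 | T2 8-10 | T4 10-12 | T1 12-14 | T5 14-16 | T3 16-18 | T6 18-19 | T2 19-21 | T4 21-23 | T1 23-25 | T5 25-27 | T3 27-29 | T2 29-31 | T4 31-32 | T1 32-34 | T5 34-36 | T3 36-38 | T2 38-39 | T1 39-41 | T3 41-43 | T1 43-44 |
Completion: T1=44  T2=39  T3=43  T4=32  T5=36  T6=19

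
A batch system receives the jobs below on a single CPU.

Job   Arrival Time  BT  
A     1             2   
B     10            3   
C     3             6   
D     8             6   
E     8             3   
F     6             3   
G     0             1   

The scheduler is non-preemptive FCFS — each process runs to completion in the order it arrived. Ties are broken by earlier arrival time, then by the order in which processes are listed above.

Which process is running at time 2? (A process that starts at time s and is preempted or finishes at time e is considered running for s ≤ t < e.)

Schedule: | G 0-1 | A 1-3 | C 3-9 | F 9-12 | D 12-18 | E 18-21 | B 21-24 |
Completion: A=3  B=24  C=9  D=18  E=21  F=12  G=1

A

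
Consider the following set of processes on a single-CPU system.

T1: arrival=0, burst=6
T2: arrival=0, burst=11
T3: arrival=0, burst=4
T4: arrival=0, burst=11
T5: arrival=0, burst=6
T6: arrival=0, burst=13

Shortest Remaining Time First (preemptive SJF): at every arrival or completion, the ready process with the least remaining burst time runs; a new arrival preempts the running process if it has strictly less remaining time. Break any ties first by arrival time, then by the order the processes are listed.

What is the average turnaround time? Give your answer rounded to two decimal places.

24.33

Gantt: | T3 0-4 | T1 4-10 | T5 10-16 | T2 16-27 | T4 27-38 | T6 38-51 |
Completion: T1=10  T2=27  T3=4  T4=38  T5=16  T6=51
Turnaround (C−A): T1=10  T2=27  T3=4  T4=38  T5=16  T6=51
Turnaround times: T1=10, T2=27, T3=4, T4=38, T5=16, T6=51
Average turnaround = (10+27+4+38+16+51) / 6 = 146/6 = 24.33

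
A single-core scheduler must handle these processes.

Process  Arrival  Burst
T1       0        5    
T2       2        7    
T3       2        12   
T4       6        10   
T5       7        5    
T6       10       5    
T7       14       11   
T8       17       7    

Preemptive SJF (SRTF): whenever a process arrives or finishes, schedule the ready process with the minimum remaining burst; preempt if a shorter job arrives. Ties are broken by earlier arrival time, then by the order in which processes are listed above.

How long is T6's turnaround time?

Gantt: | T1 0-5 | T2 5-12 | T5 12-17 | T6 17-22 | T8 22-29 | T4 29-39 | T7 39-50 | T3 50-62 |
Completion: T1=5  T2=12  T3=62  T4=39  T5=17  T6=22  T7=50  T8=29
Turnaround(T6) = completion − arrival = 22 − 10 = 12

12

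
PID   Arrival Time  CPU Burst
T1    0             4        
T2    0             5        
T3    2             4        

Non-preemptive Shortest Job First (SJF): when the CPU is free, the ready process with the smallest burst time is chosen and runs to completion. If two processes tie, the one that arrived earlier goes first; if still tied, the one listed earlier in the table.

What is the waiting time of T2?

8

Schedule: | T1 0-4 | T3 4-8 | T2 8-13 |
Completion: T1=4  T2=13  T3=8
Turnaround (C−A): T1=4  T2=13  T3=6
Waiting(T2) = turnaround − burst = 13 − 5 = 8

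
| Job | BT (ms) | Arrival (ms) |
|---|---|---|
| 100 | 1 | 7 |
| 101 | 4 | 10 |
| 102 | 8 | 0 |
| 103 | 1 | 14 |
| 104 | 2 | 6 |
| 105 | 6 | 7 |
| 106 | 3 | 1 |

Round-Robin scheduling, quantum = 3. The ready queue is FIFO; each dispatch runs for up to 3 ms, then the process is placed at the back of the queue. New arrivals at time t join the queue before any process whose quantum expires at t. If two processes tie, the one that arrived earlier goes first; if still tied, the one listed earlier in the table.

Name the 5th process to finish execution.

Timeline: | 102 0-3 | 106 3-6 | 102 6-9 | 104 9-11 | 100 11-12 | 105 12-15 | 102 15-17 | 101 17-20 | 103 20-21 | 105 21-24 | 101 24-25 |
Completion: 100=12  101=25  102=17  103=21  104=11  105=24  106=6
Finish order: 106 → 104 → 100 → 102 → 103 → 105 → 101

103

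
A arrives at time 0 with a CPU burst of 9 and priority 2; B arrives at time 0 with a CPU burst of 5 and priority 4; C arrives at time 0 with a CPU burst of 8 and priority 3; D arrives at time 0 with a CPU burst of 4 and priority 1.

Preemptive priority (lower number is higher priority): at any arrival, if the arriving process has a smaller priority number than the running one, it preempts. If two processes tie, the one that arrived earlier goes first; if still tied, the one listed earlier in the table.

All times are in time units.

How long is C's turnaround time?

Timeline: | D 0-4 | A 4-13 | C 13-21 | B 21-26 |
Completion: A=13  B=26  C=21  D=4
Turnaround(C) = completion − arrival = 21 − 0 = 21

21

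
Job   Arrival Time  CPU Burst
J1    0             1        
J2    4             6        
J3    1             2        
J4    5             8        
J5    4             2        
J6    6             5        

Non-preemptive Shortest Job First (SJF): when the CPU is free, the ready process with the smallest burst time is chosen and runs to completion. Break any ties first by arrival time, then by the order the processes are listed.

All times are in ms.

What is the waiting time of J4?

12

Timeline: | J1 0-1 | J3 1-3 | idle 3-4 | J5 4-6 | J6 6-11 | J2 11-17 | J4 17-25 |
Completion: J1=1  J2=17  J3=3  J4=25  J5=6  J6=11
Waiting(J4) = turnaround − burst = 20 − 8 = 12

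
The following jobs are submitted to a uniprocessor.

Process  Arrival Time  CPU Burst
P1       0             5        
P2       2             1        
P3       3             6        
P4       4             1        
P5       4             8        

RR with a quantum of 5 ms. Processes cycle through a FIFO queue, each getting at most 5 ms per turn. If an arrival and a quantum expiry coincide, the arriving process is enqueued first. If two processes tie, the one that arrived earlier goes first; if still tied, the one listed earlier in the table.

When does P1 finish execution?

Gantt: | P1 0-5 | P2 5-6 | P3 6-11 | P4 11-12 | P5 12-17 | P3 17-18 | P5 18-21 |
Completion: P1=5  P2=6  P3=18  P4=12  P5=21
Turnaround (C−A): P1=5  P2=4  P3=15  P4=8  P5=17

5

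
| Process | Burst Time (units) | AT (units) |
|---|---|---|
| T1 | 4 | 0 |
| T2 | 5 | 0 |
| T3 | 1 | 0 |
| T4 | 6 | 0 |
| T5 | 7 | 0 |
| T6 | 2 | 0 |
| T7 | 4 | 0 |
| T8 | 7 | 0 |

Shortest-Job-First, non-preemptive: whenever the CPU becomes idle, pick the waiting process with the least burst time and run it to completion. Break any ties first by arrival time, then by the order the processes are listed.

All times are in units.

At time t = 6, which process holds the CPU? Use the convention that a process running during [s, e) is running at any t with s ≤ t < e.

T1

Timeline: | T3 0-1 | T6 1-3 | T1 3-7 | T7 7-11 | T2 11-16 | T4 16-22 | T5 22-29 | T8 29-36 |
Completion: T1=7  T2=16  T3=1  T4=22  T5=29  T6=3  T7=11  T8=36
Turnaround (C−A): T1=7  T2=16  T3=1  T4=22  T5=29  T6=3  T7=11  T8=36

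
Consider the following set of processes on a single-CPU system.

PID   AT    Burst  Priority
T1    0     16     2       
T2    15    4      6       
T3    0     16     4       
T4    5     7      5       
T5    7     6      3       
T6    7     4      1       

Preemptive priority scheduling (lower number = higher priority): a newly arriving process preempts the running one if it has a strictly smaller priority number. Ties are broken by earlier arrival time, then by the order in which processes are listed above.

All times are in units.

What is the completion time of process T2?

Schedule: | T1 0-7 | T6 7-11 | T1 11-20 | T5 20-26 | T3 26-42 | T4 42-49 | T2 49-53 |
Completion: T1=20  T2=53  T3=42  T4=49  T5=26  T6=11

53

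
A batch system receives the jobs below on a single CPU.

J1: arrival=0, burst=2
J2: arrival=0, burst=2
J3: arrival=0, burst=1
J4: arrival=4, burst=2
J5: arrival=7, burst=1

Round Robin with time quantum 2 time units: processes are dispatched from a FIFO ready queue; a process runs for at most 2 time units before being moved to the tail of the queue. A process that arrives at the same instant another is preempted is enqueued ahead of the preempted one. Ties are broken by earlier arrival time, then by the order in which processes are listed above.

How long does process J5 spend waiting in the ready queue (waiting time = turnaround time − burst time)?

0

Gantt: | J1 0-2 | J2 2-4 | J3 4-5 | J4 5-7 | J5 7-8 |
Completion: J1=2  J2=4  J3=5  J4=7  J5=8
Turnaround (C−A): J1=2  J2=4  J3=5  J4=3  J5=1
Waiting(J5) = turnaround − burst = 1 − 1 = 0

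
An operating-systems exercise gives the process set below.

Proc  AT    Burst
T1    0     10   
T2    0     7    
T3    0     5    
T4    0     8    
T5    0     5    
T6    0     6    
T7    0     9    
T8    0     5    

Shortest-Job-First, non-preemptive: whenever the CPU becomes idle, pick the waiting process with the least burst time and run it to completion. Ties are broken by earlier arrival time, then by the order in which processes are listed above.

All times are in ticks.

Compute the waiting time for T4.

Schedule: | T3 0-5 | T5 5-10 | T8 10-15 | T6 15-21 | T2 21-28 | T4 28-36 | T7 36-45 | T1 45-55 |
Completion: T1=55  T2=28  T3=5  T4=36  T5=10  T6=21  T7=45  T8=15
Turnaround (C−A): T1=55  T2=28  T3=5  T4=36  T5=10  T6=21  T7=45  T8=15
Waiting(T4) = turnaround − burst = 36 − 8 = 28

28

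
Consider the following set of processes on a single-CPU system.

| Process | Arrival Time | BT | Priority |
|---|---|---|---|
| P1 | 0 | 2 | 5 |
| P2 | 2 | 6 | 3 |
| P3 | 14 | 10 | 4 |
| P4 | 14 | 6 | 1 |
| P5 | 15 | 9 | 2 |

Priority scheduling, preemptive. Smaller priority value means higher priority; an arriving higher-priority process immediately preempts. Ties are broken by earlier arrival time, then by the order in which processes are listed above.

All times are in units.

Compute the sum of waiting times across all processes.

Timeline: | P1 0-2 | P2 2-8 | idle 8-14 | P4 14-20 | P5 20-29 | P3 29-39 |
Completion: P1=2  P2=8  P3=39  P4=20  P5=29
Turnaround (C−A): P1=2  P2=6  P3=25  P4=6  P5=14
Waiting = turnaround − burst: P1=0, P2=0, P3=15, P4=0, P5=5
Total waiting = 0 + 0 + 15 + 0 + 5 = 20

20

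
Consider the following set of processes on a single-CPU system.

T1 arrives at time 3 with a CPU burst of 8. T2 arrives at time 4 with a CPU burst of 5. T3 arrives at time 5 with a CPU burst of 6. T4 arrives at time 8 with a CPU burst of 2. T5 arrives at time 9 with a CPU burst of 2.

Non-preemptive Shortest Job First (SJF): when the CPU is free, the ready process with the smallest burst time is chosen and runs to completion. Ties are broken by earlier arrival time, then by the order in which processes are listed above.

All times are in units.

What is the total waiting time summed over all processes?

33

Schedule: | idle 0-3 | T1 3-11 | T4 11-13 | T5 13-15 | T2 15-20 | T3 20-26 |
Completion: T1=11  T2=20  T3=26  T4=13  T5=15
Turnaround (C−A): T1=8  T2=16  T3=21  T4=5  T5=6
Waiting = turnaround − burst: T1=0, T2=11, T3=15, T4=3, T5=4
Total waiting = 0 + 11 + 15 + 3 + 4 = 33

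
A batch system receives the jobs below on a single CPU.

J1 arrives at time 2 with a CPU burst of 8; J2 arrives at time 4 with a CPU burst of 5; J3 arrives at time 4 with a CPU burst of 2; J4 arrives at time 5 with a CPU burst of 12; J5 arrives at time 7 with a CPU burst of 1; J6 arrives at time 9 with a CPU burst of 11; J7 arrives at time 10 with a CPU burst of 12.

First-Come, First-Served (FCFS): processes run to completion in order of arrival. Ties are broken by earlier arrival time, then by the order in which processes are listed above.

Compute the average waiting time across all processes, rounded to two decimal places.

14.71

Schedule: | idle 0-2 | J1 2-10 | J2 10-15 | J3 15-17 | J4 17-29 | J5 29-30 | J6 30-41 | J7 41-53 |
Completion: J1=10  J2=15  J3=17  J4=29  J5=30  J6=41  J7=53
Waiting times: J1=0, J2=6, J3=11, J4=12, J5=22, J6=21, J7=31
Average waiting = (0+6+11+12+22+21+31) / 7 = 103/7 = 14.71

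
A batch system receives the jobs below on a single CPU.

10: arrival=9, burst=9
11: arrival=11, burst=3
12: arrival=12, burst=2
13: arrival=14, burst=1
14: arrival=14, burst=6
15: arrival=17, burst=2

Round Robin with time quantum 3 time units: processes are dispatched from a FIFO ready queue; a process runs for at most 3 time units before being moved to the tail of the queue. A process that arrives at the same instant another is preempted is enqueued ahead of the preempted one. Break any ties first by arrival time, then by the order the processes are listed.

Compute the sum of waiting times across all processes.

40

Timeline: | idle 0-9 | 10 9-12 | 11 12-15 | 12 15-17 | 10 17-20 | 13 20-21 | 14 21-24 | 15 24-26 | 10 26-29 | 14 29-32 |
Completion: 10=29  11=15  12=17  13=21  14=32  15=26
Waiting = turnaround − burst: 10=11, 11=1, 12=3, 13=6, 14=12, 15=7
Total waiting = 11 + 1 + 3 + 6 + 12 + 7 = 40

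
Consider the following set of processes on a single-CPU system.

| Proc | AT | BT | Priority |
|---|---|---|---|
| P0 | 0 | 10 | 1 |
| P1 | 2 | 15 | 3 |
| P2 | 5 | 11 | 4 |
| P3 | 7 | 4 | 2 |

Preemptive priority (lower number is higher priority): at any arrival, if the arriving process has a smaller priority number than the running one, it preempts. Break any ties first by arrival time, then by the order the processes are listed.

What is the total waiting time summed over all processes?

39

Gantt: | P0 0-10 | P3 10-14 | P1 14-29 | P2 29-40 |
Completion: P0=10  P1=29  P2=40  P3=14
Turnaround (C−A): P0=10  P1=27  P2=35  P3=7
Waiting = turnaround − burst: P0=0, P1=12, P2=24, P3=3
Total waiting = 0 + 12 + 24 + 3 = 39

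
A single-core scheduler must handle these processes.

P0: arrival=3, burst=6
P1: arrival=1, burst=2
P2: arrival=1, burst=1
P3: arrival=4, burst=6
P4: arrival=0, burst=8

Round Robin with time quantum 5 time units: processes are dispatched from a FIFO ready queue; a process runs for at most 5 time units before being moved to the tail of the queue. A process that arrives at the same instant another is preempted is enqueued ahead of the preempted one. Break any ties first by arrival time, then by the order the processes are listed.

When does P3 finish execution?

23

Gantt: | P4 0-5 | P1 5-7 | P2 7-8 | P0 8-13 | P3 13-18 | P4 18-21 | P0 21-22 | P3 22-23 |
Completion: P0=22  P1=7  P2=8  P3=23  P4=21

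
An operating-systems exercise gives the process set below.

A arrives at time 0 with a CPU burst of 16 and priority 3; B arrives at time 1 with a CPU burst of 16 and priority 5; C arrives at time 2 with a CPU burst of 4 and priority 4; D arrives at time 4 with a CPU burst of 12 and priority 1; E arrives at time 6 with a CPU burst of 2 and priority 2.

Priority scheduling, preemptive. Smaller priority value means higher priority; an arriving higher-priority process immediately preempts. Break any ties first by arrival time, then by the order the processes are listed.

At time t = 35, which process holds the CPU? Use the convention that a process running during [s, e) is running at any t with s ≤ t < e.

Timeline: | A 0-4 | D 4-16 | E 16-18 | A 18-30 | C 30-34 | B 34-50 |
Completion: A=30  B=50  C=34  D=16  E=18
Turnaround (C−A): A=30  B=49  C=32  D=12  E=12

B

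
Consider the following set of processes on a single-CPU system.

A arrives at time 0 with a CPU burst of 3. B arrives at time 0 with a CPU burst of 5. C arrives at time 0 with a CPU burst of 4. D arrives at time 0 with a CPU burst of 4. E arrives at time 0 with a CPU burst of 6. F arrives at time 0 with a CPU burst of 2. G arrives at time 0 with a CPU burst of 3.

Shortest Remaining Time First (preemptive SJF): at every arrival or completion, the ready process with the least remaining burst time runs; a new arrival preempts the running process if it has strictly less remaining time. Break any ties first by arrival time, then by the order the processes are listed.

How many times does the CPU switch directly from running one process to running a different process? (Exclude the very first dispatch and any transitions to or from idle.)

6

Timeline: | F 0-2 | A 2-5 | G 5-8 | C 8-12 | D 12-16 | B 16-21 | E 21-27 |
Completion: A=5  B=21  C=12  D=16  E=27  F=2  G=8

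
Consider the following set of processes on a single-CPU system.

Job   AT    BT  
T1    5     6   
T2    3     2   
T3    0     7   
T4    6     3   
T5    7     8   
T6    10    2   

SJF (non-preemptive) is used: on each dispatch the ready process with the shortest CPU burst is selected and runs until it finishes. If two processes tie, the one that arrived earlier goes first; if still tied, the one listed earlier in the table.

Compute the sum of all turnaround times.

59

Schedule: | T3 0-7 | T2 7-9 | T4 9-12 | T6 12-14 | T1 14-20 | T5 20-28 |
Completion: T1=20  T2=9  T3=7  T4=12  T5=28  T6=14
Turnaround (C−A): T1=15  T2=6  T3=7  T4=6  T5=21  T6=4
Turnaround = completion − arrival: T1=15, T2=6, T3=7, T4=6, T5=21, T6=4
Total turnaround = 15 + 6 + 7 + 6 + 21 + 4 = 59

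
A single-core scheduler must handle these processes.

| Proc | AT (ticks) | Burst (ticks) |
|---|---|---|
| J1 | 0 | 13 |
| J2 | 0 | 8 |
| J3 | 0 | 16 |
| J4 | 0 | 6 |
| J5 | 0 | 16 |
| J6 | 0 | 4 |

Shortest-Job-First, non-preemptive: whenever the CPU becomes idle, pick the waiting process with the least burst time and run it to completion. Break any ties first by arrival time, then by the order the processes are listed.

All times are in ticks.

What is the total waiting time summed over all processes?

110

Gantt: | J6 0-4 | J4 4-10 | J2 10-18 | J1 18-31 | J3 31-47 | J5 47-63 |
Completion: J1=31  J2=18  J3=47  J4=10  J5=63  J6=4
Waiting = turnaround − burst: J1=18, J2=10, J3=31, J4=4, J5=47, J6=0
Total waiting = 18 + 10 + 31 + 4 + 47 + 0 = 110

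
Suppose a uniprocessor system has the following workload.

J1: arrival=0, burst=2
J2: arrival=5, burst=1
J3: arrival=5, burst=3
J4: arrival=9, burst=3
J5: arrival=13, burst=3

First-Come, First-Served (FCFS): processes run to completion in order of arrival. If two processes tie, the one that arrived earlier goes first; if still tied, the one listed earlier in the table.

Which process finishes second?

Timeline: | J1 0-2 | idle 2-5 | J2 5-6 | J3 6-9 | J4 9-12 | idle 12-13 | J5 13-16 |
Completion: J1=2  J2=6  J3=9  J4=12  J5=16
Turnaround (C−A): J1=2  J2=1  J3=4  J4=3  J5=3
Finish order: J1 → J2 → J3 → J4 → J5

J2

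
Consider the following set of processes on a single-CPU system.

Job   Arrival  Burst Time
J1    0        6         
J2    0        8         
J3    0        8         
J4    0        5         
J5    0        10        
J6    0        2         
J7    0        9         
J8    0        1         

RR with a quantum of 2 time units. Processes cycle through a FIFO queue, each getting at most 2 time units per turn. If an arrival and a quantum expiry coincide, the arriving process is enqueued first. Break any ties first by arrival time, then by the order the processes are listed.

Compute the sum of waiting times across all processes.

Schedule: | J1 0-2 | J2 2-4 | J3 4-6 | J4 6-8 | J5 8-10 | J6 10-12 | J7 12-14 | J8 14-15 | J1 15-17 | J2 17-19 | J3 19-21 | J4 21-23 | J5 23-25 | J7 25-27 | J1 27-29 | J2 29-31 | J3 31-33 | J4 33-34 | J5 34-36 | J7 36-38 | J2 38-40 | J3 40-42 | J5 42-44 | J7 44-46 | J5 46-48 | J7 48-49 |
Completion: J1=29  J2=40  J3=42  J4=34  J5=48  J6=12  J7=49  J8=15
Turnaround (C−A): J1=29  J2=40  J3=42  J4=34  J5=48  J6=12  J7=49  J8=15
Waiting = turnaround − burst: J1=23, J2=32, J3=34, J4=29, J5=38, J6=10, J7=40, J8=14
Total waiting = 23 + 32 + 34 + 29 + 38 + 10 + 40 + 14 = 220

220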